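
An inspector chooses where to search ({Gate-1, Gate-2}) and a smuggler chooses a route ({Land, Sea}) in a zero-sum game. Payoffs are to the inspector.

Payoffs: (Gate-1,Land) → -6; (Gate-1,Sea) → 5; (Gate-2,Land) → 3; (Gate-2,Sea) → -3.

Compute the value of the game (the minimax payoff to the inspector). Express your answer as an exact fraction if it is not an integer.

-3/17

Row minima: Gate-1 → -6, Gate-2 → -3; maximin = -3.
Column maxima: Land → 3, Sea → 5; minimax = 3.
-3 ≠ 3, so there is no saddle point; optimal play is mixed.
Let the inspector play Gate-1 with probability p. Expected payoff against Land: (-6)p + 3(1−p) = −9p + 3; against Sea: 5p + (-3)(1−p) = 8p − 3.
Setting these equal: −9p + 3 = 8p − 3 ⇒ −17p = -6 ⇒ p = 6/17, and the value is (-9)·(6/17) + 3 = -3/17.
For the smuggler: with q = P(Land), equating Gate-1's and Gate-2's payoffs gives −11q + 5 = 6q − 3 ⇒ q = 8/17.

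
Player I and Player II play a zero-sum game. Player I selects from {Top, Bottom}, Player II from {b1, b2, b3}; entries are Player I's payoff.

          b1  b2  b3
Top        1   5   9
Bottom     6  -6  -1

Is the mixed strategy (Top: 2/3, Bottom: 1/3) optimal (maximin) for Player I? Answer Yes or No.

No

Against b1 this mix gives (2/3)·1 + (1/3)·6 = 8/3.
Against b2 this mix gives (2/3)·5 + (1/3)·(-6) = 4/3.
Against b3 this mix gives (2/3)·9 + (1/3)·(-1) = 17/3.
Player II will play b2, holding Player I to 4/3. Shifting weight toward the row that does better against b2 would raise this floor (the equalizing mix achieves 9/4 against both b2 and b1), so the proposed strategy is not optimal.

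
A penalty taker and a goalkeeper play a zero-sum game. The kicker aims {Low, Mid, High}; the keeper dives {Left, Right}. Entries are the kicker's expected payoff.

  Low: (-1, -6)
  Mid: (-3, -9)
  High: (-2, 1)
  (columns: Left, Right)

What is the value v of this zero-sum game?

Row minima: Low → -6, Mid → -9, High → -2; maximin = -2.
Column maxima: Left → -1, Right → 1; minimax = -1.
-2 ≠ -1, so there is no saddle point; optimal play is mixed.
Mid is strictly dominated by Low, so the kicker never plays it.
On the remaining 2×2 (Low, High vs Left, Right):
Let the kicker play Low with probability p. Expected payoff against Left: (-1)p + (-2)(1−p) = p − 2; against Right: (-6)p + 1(1−p) = −7p + 1.
Setting these equal: p − 2 = −7p + 1 ⇒ 8p = 3 ⇒ p = 3/8, and the value is (1)·(3/8) − 2 = -13/8.
For the keeper: with q = P(Left), equating Low's and High's payoffs gives 5q − 6 = −3q + 1 ⇒ q = 7/8.

-13/8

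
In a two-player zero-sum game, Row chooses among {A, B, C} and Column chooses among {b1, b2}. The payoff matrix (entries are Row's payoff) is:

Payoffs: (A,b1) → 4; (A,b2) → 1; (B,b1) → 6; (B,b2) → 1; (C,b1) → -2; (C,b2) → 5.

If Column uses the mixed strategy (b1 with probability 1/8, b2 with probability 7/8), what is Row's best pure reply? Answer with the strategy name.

Expected payoff of A: (1/8)·4 + (7/8)·1 = 11/8.
Expected payoff of B: (1/8)·6 + (7/8)·1 = 13/8.
Expected payoff of C: (1/8)·(-2) + (7/8)·5 = 33/8.
The largest is 33/8, so Row's best response is C.

C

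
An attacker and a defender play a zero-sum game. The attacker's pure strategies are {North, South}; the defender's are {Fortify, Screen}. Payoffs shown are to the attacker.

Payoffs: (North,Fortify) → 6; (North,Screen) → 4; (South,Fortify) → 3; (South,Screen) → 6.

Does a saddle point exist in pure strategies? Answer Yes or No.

No

Row minima: North → 4, South → 3; maximin = 4.
Column maxima: Fortify → 6, Screen → 6; minimax = 6.
4 ≠ 6, so no pure-strategy equilibrium exists.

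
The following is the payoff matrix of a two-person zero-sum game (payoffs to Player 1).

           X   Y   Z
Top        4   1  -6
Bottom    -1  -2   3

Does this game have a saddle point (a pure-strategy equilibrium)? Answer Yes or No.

No

Row minima: Top → -6, Bottom → -2; maximin = -2.
Column maxima: X → 4, Y → 1, Z → 3; minimax = 1.
-2 ≠ 1, so no pure-strategy equilibrium exists.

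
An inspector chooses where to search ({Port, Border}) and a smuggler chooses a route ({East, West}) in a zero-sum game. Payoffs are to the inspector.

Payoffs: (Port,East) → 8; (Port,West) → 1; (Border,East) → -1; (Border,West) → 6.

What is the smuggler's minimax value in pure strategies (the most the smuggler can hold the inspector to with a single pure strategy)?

6

Column maxima: East → 8, West → 6.
The smallest of these is 6.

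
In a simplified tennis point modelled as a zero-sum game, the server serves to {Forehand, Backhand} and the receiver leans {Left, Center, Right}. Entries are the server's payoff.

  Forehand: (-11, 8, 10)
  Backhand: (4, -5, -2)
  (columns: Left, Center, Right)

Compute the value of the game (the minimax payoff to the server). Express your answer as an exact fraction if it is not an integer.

Row minima: Forehand → -11, Backhand → -5; maximin = -5.
Column maxima: Left → 4, Center → 8, Right → 10; minimax = 4.
-5 ≠ 4, so there is no saddle point; optimal play is mixed.
Right is strictly dominated by Center (it gives the server strictly more in every row), so the receiver never plays it.
On the remaining 2×2 (Forehand, Backhand vs Left, Center):
Let the server play Forehand with probability p. Expected payoff against Left: (-11)p + 4(1−p) = −15p + 4; against Center: 8p + (-5)(1−p) = 13p − 5.
Setting these equal: −15p + 4 = 13p − 5 ⇒ −28p = -9 ⇒ p = 9/28, and the value is (-15)·(9/28) + 4 = -23/28.
For the receiver: with q = P(Left), equating Forehand's and Backhand's payoffs gives −19q + 8 = 9q − 5 ⇒ q = 13/28.

-23/28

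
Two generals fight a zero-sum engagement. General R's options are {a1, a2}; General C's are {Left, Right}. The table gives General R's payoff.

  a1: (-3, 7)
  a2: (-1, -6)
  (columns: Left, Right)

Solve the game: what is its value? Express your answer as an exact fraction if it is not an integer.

Row minima: a1 → -3, a2 → -6; maximin = -3.
Column maxima: Left → -1, Right → 7; minimax = -1.
-3 ≠ -1, so there is no saddle point; optimal play is mixed.
Let General R play a1 with probability p. Expected payoff against Left: (-3)p + (-1)(1−p) = −2p − 1; against Right: 7p + (-6)(1−p) = 13p − 6.
Setting these equal: −2p − 1 = 13p − 6 ⇒ −15p = -5 ⇒ p = 1/3, and the value is (-2)·(1/3) − 1 = -5/3.
For General C: with q = P(Left), equating a1's and a2's payoffs gives −10q + 7 = 5q − 6 ⇒ q = 13/15.

-5/3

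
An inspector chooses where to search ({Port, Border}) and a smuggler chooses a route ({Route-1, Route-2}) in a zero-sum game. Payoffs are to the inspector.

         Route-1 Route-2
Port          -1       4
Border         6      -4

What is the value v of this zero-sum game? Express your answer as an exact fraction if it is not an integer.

Row minima: Port → -1, Border → -4; maximin = -1.
Column maxima: Route-1 → 6, Route-2 → 4; minimax = 4.
-1 ≠ 4, so there is no saddle point; optimal play is mixed.
Let the inspector play Port with probability p. Expected payoff against Route-1: (-1)p + 6(1−p) = −7p + 6; against Route-2: 4p + (-4)(1−p) = 8p − 4.
Setting these equal: −7p + 6 = 8p − 4 ⇒ −15p = -10 ⇒ p = 2/3, and the value is (-7)·(2/3) + 6 = 4/3.
For the smuggler: with q = P(Route-1), equating Port's and Border's payoffs gives −5q + 4 = 10q − 4 ⇒ q = 8/15.

4/3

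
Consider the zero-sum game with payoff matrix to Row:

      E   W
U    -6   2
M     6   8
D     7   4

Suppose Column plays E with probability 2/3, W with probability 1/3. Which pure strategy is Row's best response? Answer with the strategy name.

Expected payoff of U: (2/3)·(-6) + (1/3)·2 = -10/3.
Expected payoff of M: (2/3)·6 + (1/3)·8 = 20/3.
Expected payoff of D: (2/3)·7 + (1/3)·4 = 6.
The largest is 20/3, so Row's best response is M.

M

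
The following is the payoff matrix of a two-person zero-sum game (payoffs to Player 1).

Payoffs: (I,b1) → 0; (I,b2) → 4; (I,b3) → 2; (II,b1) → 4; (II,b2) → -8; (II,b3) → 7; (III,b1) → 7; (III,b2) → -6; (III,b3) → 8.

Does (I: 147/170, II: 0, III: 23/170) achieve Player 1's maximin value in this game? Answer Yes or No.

Against b1 this mix gives (147/170)·0 + (23/170)·7 = 161/170.
Against b2 this mix gives (147/170)·4 + (23/170)·(-6) = 45/17.
Against b3 this mix gives (147/170)·2 + (23/170)·8 = 239/85.
Player 2 will play b1, holding Player 1 to 161/170. Shifting weight toward the row that does better against b1 would raise this floor (the equalizing mix achieves 28/17 against both b1 and b2), so the proposed strategy is not optimal.

No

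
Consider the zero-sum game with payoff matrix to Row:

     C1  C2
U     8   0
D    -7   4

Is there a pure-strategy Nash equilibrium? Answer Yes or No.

Row minima: U → 0, D → -7; maximin = 0.
Column maxima: C1 → 8, C2 → 4; minimax = 4.
0 ≠ 4, so no pure-strategy equilibrium exists.

No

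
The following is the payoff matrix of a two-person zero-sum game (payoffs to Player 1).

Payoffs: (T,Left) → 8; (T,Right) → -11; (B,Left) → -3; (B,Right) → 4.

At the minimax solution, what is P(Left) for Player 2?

15/26

Row minima: T → -11, B → -3; maximin = -3.
Column maxima: Left → 8, Right → 4; minimax = 4.
-3 ≠ 4, so there is no saddle point; optimal play is mixed.
Let Player 1 play T with probability p. Expected payoff against Left: 8p + (-3)(1−p) = 11p − 3; against Right: (-11)p + 4(1−p) = −15p + 4.
Setting these equal: 11p − 3 = −15p + 4 ⇒ 26p = 7 ⇒ p = 7/26, and the value is (11)·(7/26) − 3 = -1/26.
For Player 2: with q = P(Left), equating T's and B's payoffs gives 19q − 11 = −7q + 4 ⇒ q = 15/26.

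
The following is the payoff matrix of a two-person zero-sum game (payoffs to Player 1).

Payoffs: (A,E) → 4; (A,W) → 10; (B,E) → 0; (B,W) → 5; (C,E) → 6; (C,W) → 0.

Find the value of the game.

Row minima: A → 4, B → 0, C → 0; maximin = 4.
Column maxima: E → 6, W → 10; minimax = 6.
4 ≠ 6, so there is no saddle point; optimal play is mixed.
B is strictly dominated by A, so Player 1 never plays it.
On the remaining 2×2 (A, C vs E, W):
Let Player 1 play A with probability p. Expected payoff against E: 4p + 6(1−p) = −2p + 6; against W: 10p + 0(1−p) = 10p.
Setting these equal: −2p + 6 = 10p ⇒ −12p = -6 ⇒ p = 1/2, and the value is (-2)·(1/2) + 6 = 5.
For Player 2: with q = P(E), equating A's and C's payoffs gives −6q + 10 = 6q ⇒ q = 5/6.

5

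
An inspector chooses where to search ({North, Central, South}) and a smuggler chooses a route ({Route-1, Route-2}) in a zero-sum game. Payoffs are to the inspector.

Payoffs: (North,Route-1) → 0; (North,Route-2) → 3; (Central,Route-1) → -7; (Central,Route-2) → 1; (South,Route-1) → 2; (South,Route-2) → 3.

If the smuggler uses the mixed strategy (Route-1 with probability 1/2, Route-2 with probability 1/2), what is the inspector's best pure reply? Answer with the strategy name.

South

Expected payoff of North: (1/2)·0 + (1/2)·3 = 3/2.
Expected payoff of Central: (1/2)·(-7) + (1/2)·1 = -3.
Expected payoff of South: (1/2)·2 + (1/2)·3 = 5/2.
The largest is 5/2, so the inspector's best response is South.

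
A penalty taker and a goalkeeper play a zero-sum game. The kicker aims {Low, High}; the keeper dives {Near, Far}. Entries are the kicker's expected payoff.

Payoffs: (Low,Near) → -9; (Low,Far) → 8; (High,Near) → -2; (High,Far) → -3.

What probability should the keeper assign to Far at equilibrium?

7/18

Row minima: Low → -9, High → -3; maximin = -3.
Column maxima: Near → -2, Far → 8; minimax = -2.
-3 ≠ -2, so there is no saddle point; optimal play is mixed.
Let the kicker play Low with probability p. Expected payoff against Near: (-9)p + (-2)(1−p) = −7p − 2; against Far: 8p + (-3)(1−p) = 11p − 3.
Setting these equal: −7p − 2 = 11p − 3 ⇒ −18p = -1 ⇒ p = 1/18, and the value is (-7)·(1/18) − 2 = -43/18.
For the keeper: with q = P(Near), equating Low's and High's payoffs gives −17q + 8 = q − 3 ⇒ q = 11/18.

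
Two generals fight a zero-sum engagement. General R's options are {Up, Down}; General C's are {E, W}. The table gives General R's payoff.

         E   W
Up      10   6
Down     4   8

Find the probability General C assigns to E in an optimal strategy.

Row minima: Up → 6, Down → 4; maximin = 6.
Column maxima: E → 10, W → 8; minimax = 8.
6 ≠ 8, so there is no saddle point; optimal play is mixed.
Let General R play Up with probability p. Expected payoff against E: 10p + 4(1−p) = 6p + 4; against W: 6p + 8(1−p) = −2p + 8.
Setting these equal: 6p + 4 = −2p + 8 ⇒ 8p = 4 ⇒ p = 1/2, and the value is (6)·(1/2) + 4 = 7.
For General C: with q = P(E), equating Up's and Down's payoffs gives 4q + 6 = −4q + 8 ⇒ q = 1/4.

1/4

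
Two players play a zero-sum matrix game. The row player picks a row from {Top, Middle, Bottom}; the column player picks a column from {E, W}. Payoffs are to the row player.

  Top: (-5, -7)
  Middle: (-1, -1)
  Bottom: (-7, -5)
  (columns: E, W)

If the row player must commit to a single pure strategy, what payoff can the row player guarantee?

-1

Row minima: Top → -7, Middle → -1, Bottom → -7.
The best of these is -1.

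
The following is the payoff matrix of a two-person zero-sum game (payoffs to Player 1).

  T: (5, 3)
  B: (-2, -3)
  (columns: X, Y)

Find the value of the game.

Row minima: T → 3, B → -3; maximin = 3.
Column maxima: X → 5, Y → 3; minimax = 3.
Since maximin = minimax = 3, there is a saddle point and the value is 3.

3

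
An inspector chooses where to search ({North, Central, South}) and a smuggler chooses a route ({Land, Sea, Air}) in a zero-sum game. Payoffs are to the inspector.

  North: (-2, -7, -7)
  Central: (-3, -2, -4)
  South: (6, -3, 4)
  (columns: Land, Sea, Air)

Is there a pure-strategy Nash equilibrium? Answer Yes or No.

No

Row minima: North → -7, Central → -4, South → -3; maximin = -3.
Column maxima: Land → 6, Sea → -2, Air → 4; minimax = -2.
-3 ≠ -2, so no pure-strategy equilibrium exists.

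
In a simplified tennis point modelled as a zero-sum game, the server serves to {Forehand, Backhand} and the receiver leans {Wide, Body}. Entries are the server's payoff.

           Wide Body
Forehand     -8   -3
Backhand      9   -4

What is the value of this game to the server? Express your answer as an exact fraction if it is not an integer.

-59/18

Row minima: Forehand → -8, Backhand → -4; maximin = -4.
Column maxima: Wide → 9, Body → -3; minimax = -3.
-4 ≠ -3, so there is no saddle point; optimal play is mixed.
Let the server play Forehand with probability p. Expected payoff against Wide: (-8)p + 9(1−p) = −17p + 9; against Body: (-3)p + (-4)(1−p) = p − 4.
Setting these equal: −17p + 9 = p − 4 ⇒ −18p = -13 ⇒ p = 13/18, and the value is (-17)·(13/18) + 9 = -59/18.
For the receiver: with q = P(Wide), equating Forehand's and Backhand's payoffs gives −5q − 3 = 13q − 4 ⇒ q = 1/18.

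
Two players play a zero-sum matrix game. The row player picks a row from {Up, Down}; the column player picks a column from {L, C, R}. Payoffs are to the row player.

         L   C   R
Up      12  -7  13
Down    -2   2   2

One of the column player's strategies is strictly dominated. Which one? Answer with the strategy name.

R

L holds the row player's payoff strictly below R in every row: 12 < 13, -2 < 2.
So R is strictly dominated for the column player.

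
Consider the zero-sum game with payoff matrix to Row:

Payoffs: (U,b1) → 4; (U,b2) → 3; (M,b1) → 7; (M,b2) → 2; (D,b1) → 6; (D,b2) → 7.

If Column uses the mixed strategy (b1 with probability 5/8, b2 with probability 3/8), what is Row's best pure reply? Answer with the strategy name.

D

Expected payoff of U: (5/8)·4 + (3/8)·3 = 29/8.
Expected payoff of M: (5/8)·7 + (3/8)·2 = 41/8.
Expected payoff of D: (5/8)·6 + (3/8)·7 = 51/8.
The largest is 51/8, so Row's best response is D.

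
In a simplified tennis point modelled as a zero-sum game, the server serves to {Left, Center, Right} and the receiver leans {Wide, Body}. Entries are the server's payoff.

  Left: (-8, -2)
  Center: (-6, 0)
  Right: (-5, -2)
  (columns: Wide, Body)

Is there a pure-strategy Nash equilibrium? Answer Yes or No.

Row minima: Left → -8, Center → -6, Right → -5; maximin = -5.
Column maxima: Wide → -5, Body → 0; minimax = -5.
maximin = minimax = -5, so a saddle point exists.

Yes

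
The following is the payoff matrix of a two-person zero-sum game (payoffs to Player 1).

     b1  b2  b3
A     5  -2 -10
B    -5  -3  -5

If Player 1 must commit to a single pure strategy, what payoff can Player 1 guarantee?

Row minima: A → -10, B → -5.
The best of these is -5.

-5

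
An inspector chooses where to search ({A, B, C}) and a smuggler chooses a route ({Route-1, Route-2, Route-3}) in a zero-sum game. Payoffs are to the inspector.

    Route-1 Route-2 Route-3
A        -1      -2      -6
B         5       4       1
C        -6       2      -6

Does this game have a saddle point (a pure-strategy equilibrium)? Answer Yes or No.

Yes

Row minima: A → -6, B → 1, C → -6; maximin = 1.
Column maxima: Route-1 → 5, Route-2 → 4, Route-3 → 1; minimax = 1.
maximin = minimax = 1, so a saddle point exists.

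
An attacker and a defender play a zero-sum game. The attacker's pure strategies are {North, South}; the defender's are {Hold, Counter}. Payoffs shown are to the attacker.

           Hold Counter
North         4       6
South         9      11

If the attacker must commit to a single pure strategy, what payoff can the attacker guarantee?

Row minima: North → 4, South → 9.
The best of these is 9.

9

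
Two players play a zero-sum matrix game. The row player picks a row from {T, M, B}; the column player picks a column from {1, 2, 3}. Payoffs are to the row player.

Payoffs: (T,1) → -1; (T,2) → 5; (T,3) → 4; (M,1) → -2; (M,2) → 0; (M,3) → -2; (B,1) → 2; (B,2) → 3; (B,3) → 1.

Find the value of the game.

3/2

Row minima: T → -1, M → -2, B → 1; maximin = 1.
Column maxima: 1 → 2, 2 → 5, 3 → 4; minimax = 2.
1 ≠ 2, so there is no saddle point; optimal play is mixed.
M is strictly dominated by T, so the row player never plays it.
2 is strictly dominated by 1 (it gives the row player strictly more in every row), so the column player never plays it.
On the remaining 2×2 (T, B vs 1, 3):
Let the row player play T with probability p. Expected payoff against 1: (-1)p + 2(1−p) = −3p + 2; against 3: 4p + 1(1−p) = 3p + 1.
Setting these equal: −3p + 2 = 3p + 1 ⇒ −6p = -1 ⇒ p = 1/6, and the value is (-3)·(1/6) + 2 = 3/2.
For the column player: with q = P(1), equating T's and B's payoffs gives −5q + 4 = q + 1 ⇒ q = 1/2.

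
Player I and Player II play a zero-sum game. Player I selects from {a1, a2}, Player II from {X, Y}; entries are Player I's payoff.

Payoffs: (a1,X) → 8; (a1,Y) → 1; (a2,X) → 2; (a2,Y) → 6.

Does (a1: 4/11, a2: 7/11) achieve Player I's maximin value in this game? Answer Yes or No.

Yes

Against X this mix gives (4/11)·8 + (7/11)·2 = 46/11.
Against Y this mix gives (4/11)·1 + (7/11)·6 = 46/11.
All of Player II's active replies (X, Y) yield 46/11, and no column does worse for Player I. The mix makes Player II indifferent and guarantees 46/11, so it is optimal.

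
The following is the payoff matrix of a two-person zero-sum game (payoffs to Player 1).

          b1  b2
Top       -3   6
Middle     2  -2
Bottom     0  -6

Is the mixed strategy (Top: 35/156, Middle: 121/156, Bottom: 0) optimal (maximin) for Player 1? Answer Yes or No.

Against b1 this mix gives (35/156)·(-3) + (121/156)·2 = 137/156.
Against b2 this mix gives (35/156)·6 + (121/156)·(-2) = -8/39.
Player 2 will play b2, holding Player 1 to -8/39. Shifting weight toward the row that does better against b2 would raise this floor (the equalizing mix achieves 6/13 against both b2 and b1), so the proposed strategy is not optimal.

No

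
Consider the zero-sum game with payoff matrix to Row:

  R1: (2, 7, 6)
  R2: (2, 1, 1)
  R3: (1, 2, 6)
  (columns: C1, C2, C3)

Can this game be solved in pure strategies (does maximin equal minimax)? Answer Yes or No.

Row minima: R1 → 2, R2 → 1, R3 → 1; maximin = 2.
Column maxima: C1 → 2, C2 → 7, C3 → 6; minimax = 2.
maximin = minimax = 2, so a saddle point exists.

Yes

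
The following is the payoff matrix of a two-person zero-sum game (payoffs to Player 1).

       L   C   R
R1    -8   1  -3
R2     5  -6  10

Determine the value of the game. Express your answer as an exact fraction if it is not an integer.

-43/20

Row minima: R1 → -8, R2 → -6; maximin = -6.
Column maxima: L → 5, C → 1, R → 10; minimax = 1.
-6 ≠ 1, so there is no saddle point; optimal play is mixed.
R is strictly dominated by L (it gives Player 1 strictly more in every row), so Player 2 never plays it.
On the remaining 2×2 (R1, R2 vs L, C):
Let Player 1 play R1 with probability p. Expected payoff against L: (-8)p + 5(1−p) = −13p + 5; against C: 1p + (-6)(1−p) = 7p − 6.
Setting these equal: −13p + 5 = 7p − 6 ⇒ −20p = -11 ⇒ p = 11/20, and the value is (-13)·(11/20) + 5 = -43/20.
For Player 2: with q = P(L), equating R1's and R2's payoffs gives −9q + 1 = 11q − 6 ⇒ q = 7/20.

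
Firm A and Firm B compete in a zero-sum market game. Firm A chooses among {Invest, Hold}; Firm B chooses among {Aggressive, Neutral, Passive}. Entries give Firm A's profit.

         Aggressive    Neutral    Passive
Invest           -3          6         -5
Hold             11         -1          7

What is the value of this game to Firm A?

37/19

Row minima: Invest → -5, Hold → -1; maximin = -1.
Column maxima: Aggressive → 11, Neutral → 6, Passive → 7; minimax = 6.
-1 ≠ 6, so there is no saddle point; optimal play is mixed.
Aggressive is strictly dominated by Passive (it gives Firm A strictly more in every row), so Firm B never plays it.
On the remaining 2×2 (Invest, Hold vs Neutral, Passive):
Let Firm A play Invest with probability p. Expected payoff against Neutral: 6p + (-1)(1−p) = 7p − 1; against Passive: (-5)p + 7(1−p) = −12p + 7.
Setting these equal: 7p − 1 = −12p + 7 ⇒ 19p = 8 ⇒ p = 8/19, and the value is (7)·(8/19) − 1 = 37/19.
For Firm B: with q = P(Neutral), equating Invest's and Hold's payoffs gives 11q − 5 = −8q + 7 ⇒ q = 12/19.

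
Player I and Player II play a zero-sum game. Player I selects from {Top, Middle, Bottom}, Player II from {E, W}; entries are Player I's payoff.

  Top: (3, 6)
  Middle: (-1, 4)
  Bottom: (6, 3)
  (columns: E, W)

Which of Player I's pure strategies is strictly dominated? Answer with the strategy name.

Middle

Top gives a strictly higher payoff than Middle against every column: 3 > -1, 6 > 4.
So Middle is strictly dominated and Player I never plays it.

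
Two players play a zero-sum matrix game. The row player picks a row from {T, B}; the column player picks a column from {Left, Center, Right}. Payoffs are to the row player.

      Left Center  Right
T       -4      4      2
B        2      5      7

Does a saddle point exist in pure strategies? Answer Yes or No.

Row minima: T → -4, B → 2; maximin = 2.
Column maxima: Left → 2, Center → 5, Right → 7; minimax = 2.
maximin = minimax = 2, so a saddle point exists.

Yes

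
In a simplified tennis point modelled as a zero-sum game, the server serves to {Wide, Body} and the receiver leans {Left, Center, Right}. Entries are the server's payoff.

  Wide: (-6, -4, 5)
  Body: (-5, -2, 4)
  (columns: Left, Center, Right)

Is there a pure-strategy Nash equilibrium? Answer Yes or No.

Row minima: Wide → -6, Body → -5; maximin = -5.
Column maxima: Left → -5, Center → -2, Right → 5; minimax = -5.
maximin = minimax = -5, so a saddle point exists.

Yes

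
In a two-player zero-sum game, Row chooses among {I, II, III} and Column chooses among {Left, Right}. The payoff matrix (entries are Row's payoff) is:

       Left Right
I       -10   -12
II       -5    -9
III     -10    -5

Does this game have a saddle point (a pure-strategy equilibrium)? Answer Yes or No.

Row minima: I → -12, II → -9, III → -10; maximin = -9.
Column maxima: Left → -5, Right → -5; minimax = -5.
-9 ≠ -5, so no pure-strategy equilibrium exists.

No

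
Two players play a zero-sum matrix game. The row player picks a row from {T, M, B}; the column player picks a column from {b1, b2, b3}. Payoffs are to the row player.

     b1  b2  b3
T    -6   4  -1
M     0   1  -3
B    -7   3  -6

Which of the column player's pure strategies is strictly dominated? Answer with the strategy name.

b1 holds the row player's payoff strictly below b2 in every row: -6 < 4, 0 < 1, -7 < 3.
So b2 is strictly dominated for the column player.

b2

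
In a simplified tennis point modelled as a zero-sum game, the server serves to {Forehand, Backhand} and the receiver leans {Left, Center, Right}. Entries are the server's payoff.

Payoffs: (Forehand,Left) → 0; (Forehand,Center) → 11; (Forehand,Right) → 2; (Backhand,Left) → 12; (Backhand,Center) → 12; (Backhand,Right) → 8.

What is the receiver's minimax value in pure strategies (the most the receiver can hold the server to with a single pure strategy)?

8

Column maxima: Left → 12, Center → 12, Right → 8.
The smallest of these is 8.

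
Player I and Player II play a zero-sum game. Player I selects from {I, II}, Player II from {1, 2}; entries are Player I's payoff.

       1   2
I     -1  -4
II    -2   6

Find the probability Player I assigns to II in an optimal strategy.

3/11

Row minima: I → -4, II → -2; maximin = -2.
Column maxima: 1 → -1, 2 → 6; minimax = -1.
-2 ≠ -1, so there is no saddle point; optimal play is mixed.
Let Player I play I with probability p. Expected payoff against 1: (-1)p + (-2)(1−p) = p − 2; against 2: (-4)p + 6(1−p) = −10p + 6.
Setting these equal: p − 2 = −10p + 6 ⇒ 11p = 8 ⇒ p = 8/11, and the value is (1)·(8/11) − 2 = -14/11.
For Player II: with q = P(1), equating I's and II's payoffs gives 3q − 4 = −8q + 6 ⇒ q = 10/11.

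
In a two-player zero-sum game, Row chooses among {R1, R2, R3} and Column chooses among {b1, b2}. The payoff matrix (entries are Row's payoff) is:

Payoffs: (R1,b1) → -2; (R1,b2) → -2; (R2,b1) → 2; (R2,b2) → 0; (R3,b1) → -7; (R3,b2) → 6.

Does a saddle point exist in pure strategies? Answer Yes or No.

Row minima: R1 → -2, R2 → 0, R3 → -7; maximin = 0.
Column maxima: b1 → 2, b2 → 6; minimax = 2.
0 ≠ 2, so no pure-strategy equilibrium exists.

No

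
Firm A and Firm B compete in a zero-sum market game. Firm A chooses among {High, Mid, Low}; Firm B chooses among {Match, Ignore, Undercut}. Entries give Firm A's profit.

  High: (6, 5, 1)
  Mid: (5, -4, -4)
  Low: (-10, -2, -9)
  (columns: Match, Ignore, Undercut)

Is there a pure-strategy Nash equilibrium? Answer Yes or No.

Yes

Row minima: High → 1, Mid → -4, Low → -10; maximin = 1.
Column maxima: Match → 6, Ignore → 5, Undercut → 1; minimax = 1.
maximin = minimax = 1, so a saddle point exists.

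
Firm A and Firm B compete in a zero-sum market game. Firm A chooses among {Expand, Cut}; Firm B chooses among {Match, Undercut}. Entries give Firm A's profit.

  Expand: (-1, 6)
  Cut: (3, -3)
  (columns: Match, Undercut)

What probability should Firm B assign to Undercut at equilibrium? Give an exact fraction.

Row minima: Expand → -1, Cut → -3; maximin = -1.
Column maxima: Match → 3, Undercut → 6; minimax = 3.
-1 ≠ 3, so there is no saddle point; optimal play is mixed.
Let Firm A play Expand with probability p. Expected payoff against Match: (-1)p + 3(1−p) = −4p + 3; against Undercut: 6p + (-3)(1−p) = 9p − 3.
Setting these equal: −4p + 3 = 9p − 3 ⇒ −13p = -6 ⇒ p = 6/13, and the value is (-4)·(6/13) + 3 = 15/13.
For Firm B: with q = P(Match), equating Expand's and Cut's payoffs gives −7q + 6 = 6q − 3 ⇒ q = 9/13.

4/13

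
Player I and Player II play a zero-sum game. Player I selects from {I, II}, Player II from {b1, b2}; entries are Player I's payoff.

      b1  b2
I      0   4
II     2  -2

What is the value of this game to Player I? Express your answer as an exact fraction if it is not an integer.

Row minima: I → 0, II → -2; maximin = 0.
Column maxima: b1 → 2, b2 → 4; minimax = 2.
0 ≠ 2, so there is no saddle point; optimal play is mixed.
Let Player I play I with probability p. Expected payoff against b1: 0p + 2(1−p) = −2p + 2; against b2: 4p + (-2)(1−p) = 6p − 2.
Setting these equal: −2p + 2 = 6p − 2 ⇒ −8p = -4 ⇒ p = 1/2, and the value is (-2)·(1/2) + 2 = 1.
For Player II: with q = P(b1), equating I's and II's payoffs gives −4q + 4 = 4q − 2 ⇒ q = 3/4.

1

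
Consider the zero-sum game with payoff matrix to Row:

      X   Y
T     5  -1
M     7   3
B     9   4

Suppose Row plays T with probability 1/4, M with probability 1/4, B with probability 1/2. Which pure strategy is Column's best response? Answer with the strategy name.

If Column plays X, Row's expected payoff is (1/4)·5 + (1/4)·7 + (1/2)·9 = 15/2.
If Column plays Y, Row's expected payoff is (1/4)·(-1) + (1/4)·3 + (1/2)·4 = 5/2.
Column minimizes Row's payoff; the smallest is 5/2, so the best response is Y.

Y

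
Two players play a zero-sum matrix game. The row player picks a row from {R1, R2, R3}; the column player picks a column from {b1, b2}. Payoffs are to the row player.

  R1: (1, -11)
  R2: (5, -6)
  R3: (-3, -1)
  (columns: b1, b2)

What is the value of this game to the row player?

Row minima: R1 → -11, R2 → -6, R3 → -3; maximin = -3.
Column maxima: b1 → 5, b2 → -1; minimax = -1.
-3 ≠ -1, so there is no saddle point; optimal play is mixed.
R1 is strictly dominated by R2, so the row player never plays it.
On the remaining 2×2 (R2, R3 vs b1, b2):
Let the row player play R2 with probability p. Expected payoff against b1: 5p + (-3)(1−p) = 8p − 3; against b2: (-6)p + (-1)(1−p) = −5p − 1.
Setting these equal: 8p − 3 = −5p − 1 ⇒ 13p = 2 ⇒ p = 2/13, and the value is (8)·(2/13) − 3 = -23/13.
For the column player: with q = P(b1), equating R2's and R3's payoffs gives 11q − 6 = −2q − 1 ⇒ q = 5/13.

-23/13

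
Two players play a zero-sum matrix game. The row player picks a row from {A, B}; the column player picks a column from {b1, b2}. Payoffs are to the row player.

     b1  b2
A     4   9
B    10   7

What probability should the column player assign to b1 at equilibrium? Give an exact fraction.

Row minima: A → 4, B → 7; maximin = 7.
Column maxima: b1 → 10, b2 → 9; minimax = 9.
7 ≠ 9, so there is no saddle point; optimal play is mixed.
Let the row player play A with probability p. Expected payoff against b1: 4p + 10(1−p) = −6p + 10; against b2: 9p + 7(1−p) = 2p + 7.
Setting these equal: −6p + 10 = 2p + 7 ⇒ −8p = -3 ⇒ p = 3/8, and the value is (-6)·(3/8) + 10 = 31/4.
For the column player: with q = P(b1), equating A's and B's payoffs gives −5q + 9 = 3q + 7 ⇒ q = 1/4.

1/4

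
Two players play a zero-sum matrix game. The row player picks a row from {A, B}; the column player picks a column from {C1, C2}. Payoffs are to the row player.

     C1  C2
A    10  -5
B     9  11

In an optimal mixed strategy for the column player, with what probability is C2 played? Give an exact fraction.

Row minima: A → -5, B → 9; maximin = 9.
Column maxima: C1 → 10, C2 → 11; minimax = 10.
9 ≠ 10, so there is no saddle point; optimal play is mixed.
Let the row player play A with probability p. Expected payoff against C1: 10p + 9(1−p) = p + 9; against C2: (-5)p + 11(1−p) = −16p + 11.
Setting these equal: p + 9 = −16p + 11 ⇒ 17p = 2 ⇒ p = 2/17, and the value is (1)·(2/17) + 9 = 155/17.
For the column player: with q = P(C1), equating A's and B's payoffs gives 15q − 5 = −2q + 11 ⇒ q = 16/17.

1/17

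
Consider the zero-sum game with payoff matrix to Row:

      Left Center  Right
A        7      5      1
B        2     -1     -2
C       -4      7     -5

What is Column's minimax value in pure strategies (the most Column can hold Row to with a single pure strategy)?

1

Column maxima: Left → 7, Center → 7, Right → 1.
The smallest of these is 1.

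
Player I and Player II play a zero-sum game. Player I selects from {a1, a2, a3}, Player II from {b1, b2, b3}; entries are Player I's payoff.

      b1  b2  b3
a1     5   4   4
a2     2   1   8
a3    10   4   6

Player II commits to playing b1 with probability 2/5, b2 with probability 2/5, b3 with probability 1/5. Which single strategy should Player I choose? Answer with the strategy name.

a3

Expected payoff of a1: (2/5)·5 + (2/5)·4 + (1/5)·4 = 22/5.
Expected payoff of a2: (2/5)·2 + (2/5)·1 + (1/5)·8 = 14/5.
Expected payoff of a3: (2/5)·10 + (2/5)·4 + (1/5)·6 = 34/5.
The largest is 34/5, so Player I's best response is a3.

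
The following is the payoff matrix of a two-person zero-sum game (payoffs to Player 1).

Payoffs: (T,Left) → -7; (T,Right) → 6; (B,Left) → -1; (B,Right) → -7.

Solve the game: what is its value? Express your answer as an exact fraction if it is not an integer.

-55/19

Row minima: T → -7, B → -7; maximin = -7.
Column maxima: Left → -1, Right → 6; minimax = -1.
-7 ≠ -1, so there is no saddle point; optimal play is mixed.
Let Player 1 play T with probability p. Expected payoff against Left: (-7)p + (-1)(1−p) = −6p − 1; against Right: 6p + (-7)(1−p) = 13p − 7.
Setting these equal: −6p − 1 = 13p − 7 ⇒ −19p = -6 ⇒ p = 6/19, and the value is (-6)·(6/19) − 1 = -55/19.
For Player 2: with q = P(Left), equating T's and B's payoffs gives −13q + 6 = 6q − 7 ⇒ q = 13/19.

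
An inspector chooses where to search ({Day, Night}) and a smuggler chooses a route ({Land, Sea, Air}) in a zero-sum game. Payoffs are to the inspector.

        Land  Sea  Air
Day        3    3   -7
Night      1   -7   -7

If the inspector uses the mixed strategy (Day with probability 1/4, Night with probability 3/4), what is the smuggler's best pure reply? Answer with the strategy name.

If the smuggler plays Land, the inspector's expected payoff is (1/4)·3 + (3/4)·1 = 3/2.
If the smuggler plays Sea, the inspector's expected payoff is (1/4)·3 + (3/4)·(-7) = -9/2.
If the smuggler plays Air, the inspector's expected payoff is (1/4)·(-7) + (3/4)·(-7) = -7.
The smuggler minimizes the inspector's payoff; the smallest is -7, so the best response is Air.

Air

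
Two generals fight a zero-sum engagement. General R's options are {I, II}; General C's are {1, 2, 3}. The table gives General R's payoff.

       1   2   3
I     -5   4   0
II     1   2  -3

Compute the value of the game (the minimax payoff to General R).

Row minima: I → -5, II → -3; maximin = -3.
Column maxima: 1 → 1, 2 → 4, 3 → 0; minimax = 0.
-3 ≠ 0, so there is no saddle point; optimal play is mixed.
2 is strictly dominated by 1 (it gives General R strictly more in every row), so General C never plays it.
On the remaining 2×2 (I, II vs 1, 3):
Let General R play I with probability p. Expected payoff against 1: (-5)p + 1(1−p) = −6p + 1; against 3: 0p + (-3)(1−p) = 3p − 3.
Setting these equal: −6p + 1 = 3p − 3 ⇒ −9p = -4 ⇒ p = 4/9, and the value is (-6)·(4/9) + 1 = -5/3.
For General C: with q = P(1), equating I's and II's payoffs gives −5q = 4q − 3 ⇒ q = 1/3.

-5/3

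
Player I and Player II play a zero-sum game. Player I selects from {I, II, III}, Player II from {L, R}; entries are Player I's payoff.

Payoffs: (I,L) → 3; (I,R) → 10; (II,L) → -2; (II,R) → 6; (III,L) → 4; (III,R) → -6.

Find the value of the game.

Row minima: I → 3, II → -2, III → -6; maximin = 3.
Column maxima: L → 4, R → 10; minimax = 4.
3 ≠ 4, so there is no saddle point; optimal play is mixed.
II is strictly dominated by I, so Player I never plays it.
On the remaining 2×2 (I, III vs L, R):
Let Player I play I with probability p. Expected payoff against L: 3p + 4(1−p) = −p + 4; against R: 10p + (-6)(1−p) = 16p − 6.
Setting these equal: −p + 4 = 16p − 6 ⇒ −17p = -10 ⇒ p = 10/17, and the value is (-1)·(10/17) + 4 = 58/17.
For Player II: with q = P(L), equating I's and III's payoffs gives −7q + 10 = 10q − 6 ⇒ q = 16/17.

58/17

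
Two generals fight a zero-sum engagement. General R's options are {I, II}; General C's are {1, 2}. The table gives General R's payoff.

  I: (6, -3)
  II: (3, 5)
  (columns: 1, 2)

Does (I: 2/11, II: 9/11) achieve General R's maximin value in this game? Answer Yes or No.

Against 1 this mix gives (2/11)·6 + (9/11)·3 = 39/11.
Against 2 this mix gives (2/11)·(-3) + (9/11)·5 = 39/11.
All of General C's active replies (1, 2) yield 39/11, and no column does worse for General R. The mix makes General C indifferent and guarantees 39/11, so it is optimal.

Yes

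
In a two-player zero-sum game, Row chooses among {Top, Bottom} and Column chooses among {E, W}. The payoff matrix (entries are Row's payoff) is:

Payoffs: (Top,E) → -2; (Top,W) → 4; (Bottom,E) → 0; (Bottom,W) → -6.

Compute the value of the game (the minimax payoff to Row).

-1

Row minima: Top → -2, Bottom → -6; maximin = -2.
Column maxima: E → 0, W → 4; minimax = 0.
-2 ≠ 0, so there is no saddle point; optimal play is mixed.
Let Row play Top with probability p. Expected payoff against E: (-2)p + 0(1−p) = −2p; against W: 4p + (-6)(1−p) = 10p − 6.
Setting these equal: −2p = 10p − 6 ⇒ −12p = -6 ⇒ p = 1/2, and the value is (-2)·(1/2) = -1.
For Column: with q = P(E), equating Top's and Bottom's payoffs gives −6q + 4 = 6q − 6 ⇒ q = 5/6.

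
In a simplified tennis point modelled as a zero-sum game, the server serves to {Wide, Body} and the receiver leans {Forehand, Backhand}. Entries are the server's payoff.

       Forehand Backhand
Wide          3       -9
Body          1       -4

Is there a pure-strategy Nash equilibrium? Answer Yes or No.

Row minima: Wide → -9, Body → -4; maximin = -4.
Column maxima: Forehand → 3, Backhand → -4; minimax = -4.
maximin = minimax = -4, so a saddle point exists.

Yes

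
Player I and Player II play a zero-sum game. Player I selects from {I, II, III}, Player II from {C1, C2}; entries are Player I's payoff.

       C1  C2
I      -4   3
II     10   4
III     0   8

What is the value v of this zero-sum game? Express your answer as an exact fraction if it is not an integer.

Row minima: I → -4, II → 4, III → 0; maximin = 4.
Column maxima: C1 → 10, C2 → 8; minimax = 8.
4 ≠ 8, so there is no saddle point; optimal play is mixed.
I is strictly dominated by II, so Player I never plays it.
On the remaining 2×2 (II, III vs C1, C2):
Let Player I play II with probability p. Expected payoff against C1: 10p + 0(1−p) = 10p; against C2: 4p + 8(1−p) = −4p + 8.
Setting these equal: 10p = −4p + 8 ⇒ 14p = 8 ⇒ p = 4/7, and the value is (10)·(4/7) = 40/7.
For Player II: with q = P(C1), equating II's and III's payoffs gives 6q + 4 = −8q + 8 ⇒ q = 2/7.

40/7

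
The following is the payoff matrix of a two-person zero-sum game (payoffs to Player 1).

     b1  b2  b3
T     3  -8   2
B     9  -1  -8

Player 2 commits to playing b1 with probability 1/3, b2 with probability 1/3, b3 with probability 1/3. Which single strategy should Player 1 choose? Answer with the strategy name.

Expected payoff of T: (1/3)·3 + (1/3)·(-8) + (1/3)·2 = -1.
Expected payoff of B: (1/3)·9 + (1/3)·(-1) + (1/3)·(-8) = 0.
The largest is 0, so Player 1's best response is B.

B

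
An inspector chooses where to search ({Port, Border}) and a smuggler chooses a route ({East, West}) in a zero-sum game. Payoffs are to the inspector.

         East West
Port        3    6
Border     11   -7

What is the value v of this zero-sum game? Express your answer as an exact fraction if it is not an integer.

Row minima: Port → 3, Border → -7; maximin = 3.
Column maxima: East → 11, West → 6; minimax = 6.
3 ≠ 6, so there is no saddle point; optimal play is mixed.
Let the inspector play Port with probability p. Expected payoff against East: 3p + 11(1−p) = −8p + 11; against West: 6p + (-7)(1−p) = 13p − 7.
Setting these equal: −8p + 11 = 13p − 7 ⇒ −21p = -18 ⇒ p = 6/7, and the value is (-8)·(6/7) + 11 = 29/7.
For the smuggler: with q = P(East), equating Port's and Border's payoffs gives −3q + 6 = 18q − 7 ⇒ q = 13/21.

29/7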